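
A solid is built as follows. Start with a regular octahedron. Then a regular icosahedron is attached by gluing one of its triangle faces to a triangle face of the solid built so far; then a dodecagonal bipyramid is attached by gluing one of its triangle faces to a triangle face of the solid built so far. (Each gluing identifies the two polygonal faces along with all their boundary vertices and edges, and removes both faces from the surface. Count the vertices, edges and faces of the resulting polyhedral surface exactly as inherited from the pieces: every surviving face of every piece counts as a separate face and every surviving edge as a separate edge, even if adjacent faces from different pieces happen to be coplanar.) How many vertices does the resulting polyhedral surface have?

A regular octahedron: V=6, E=12, F=8.
Attach a regular icosahedron (V=12, E=30, F=20) along a 3-gon: merge 3 vertices and 3 edges, delete both glued faces → V=15, E=39, F=26.
Attach a dodecagonal bipyramid (V=14, E=36, F=24) along a 3-gon: merge 3 vertices and 3 edges, delete both glued faces → V=26, E=72, F=48.
Check: V − E + F = 26 − 72 + 48 = 2.

26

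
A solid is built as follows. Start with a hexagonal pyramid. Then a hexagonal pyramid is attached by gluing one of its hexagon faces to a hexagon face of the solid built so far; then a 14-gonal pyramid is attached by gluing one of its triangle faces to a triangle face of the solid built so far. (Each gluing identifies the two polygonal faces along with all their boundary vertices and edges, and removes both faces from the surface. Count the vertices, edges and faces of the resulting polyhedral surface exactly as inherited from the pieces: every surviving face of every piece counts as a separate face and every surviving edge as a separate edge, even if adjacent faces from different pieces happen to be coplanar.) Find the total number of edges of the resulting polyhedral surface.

A hexagonal pyramid: V=7, E=12, F=7.
Attach a hexagonal pyramid (V=7, E=12, F=7) along a 6-gon: merge 6 vertices and 6 edges, delete both glued faces → V=8, E=18, F=12.
Attach a 14-gonal pyramid (V=15, E=28, F=15) along a 3-gon: merge 3 vertices and 3 edges, delete both glued faces → V=20, E=43, F=25.
Check: V − E + F = 20 − 43 + 25 = 2.

43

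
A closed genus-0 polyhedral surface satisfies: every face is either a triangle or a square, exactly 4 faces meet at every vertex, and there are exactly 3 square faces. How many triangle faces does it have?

8

Let x be the number of triangles; then F = 3 + x.
Edge–face incidences: 2E = 4·3 + 3·x = 12 + 3x.
Every vertex has degree 4, so 4V = 2E.
Euler: V − E + F = 2 ⇒ (2E)/4 − E + (3 + x) = 2.
Multiply by 8: 2·(2E) − 4·(2E) + 8·(3 + x) = 16, i.e. 24 + 8x − 2·(12 + 3x) = 16.
Collecting terms: 2x = 16, so x = 8.
Then 2E = 12 + 3·8 = 36, so E = 18, V = 2E/4 = 9, F = 3 + 8 = 11.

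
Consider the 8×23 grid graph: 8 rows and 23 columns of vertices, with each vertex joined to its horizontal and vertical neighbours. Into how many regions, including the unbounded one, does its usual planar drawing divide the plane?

The grid has V = 8·23 = 184 vertices and E = 8·22 + 23·7 = 337 edges.
F = 2 − V + E = 2 − 184 + 337 = 155.

155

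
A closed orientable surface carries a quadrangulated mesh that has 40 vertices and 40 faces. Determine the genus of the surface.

1

Every face is a square, so 2E = 4·40 = 160, giving E = 80.
χ = V − E + F = 40 − 80 + 40 = 0.
For a closed orientable surface χ = 2 − 2g, so g = (2 − (0))/2 = 1.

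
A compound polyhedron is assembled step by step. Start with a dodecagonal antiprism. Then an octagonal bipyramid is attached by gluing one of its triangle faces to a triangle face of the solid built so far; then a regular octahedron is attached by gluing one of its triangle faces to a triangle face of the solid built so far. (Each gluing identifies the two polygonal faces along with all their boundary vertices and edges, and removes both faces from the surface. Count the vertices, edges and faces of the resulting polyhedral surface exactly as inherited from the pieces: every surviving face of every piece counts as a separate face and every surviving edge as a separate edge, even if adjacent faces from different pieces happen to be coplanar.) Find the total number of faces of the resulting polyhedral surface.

A dodecagonal antiprism: V=24, E=48, F=26.
Attach an octagonal bipyramid (V=10, E=24, F=16) along a 3-gon: merge 3 vertices and 3 edges, delete both glued faces → V=31, E=69, F=40.
Attach a regular octahedron (V=6, E=12, F=8) along a 3-gon: merge 3 vertices and 3 edges, delete both glued faces → V=34, E=78, F=46.
Check: V − E + F = 34 − 78 + 46 = 2.

46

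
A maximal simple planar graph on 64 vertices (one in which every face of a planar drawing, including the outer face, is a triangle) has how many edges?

In a plane triangulation 3F = 2E and V − E + F = 2, so E = 3V − 6 = 3·64 − 6 = 186.

186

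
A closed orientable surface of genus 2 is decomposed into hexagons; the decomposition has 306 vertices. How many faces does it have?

χ = 2 − 2·2 = -2, and every face is a hexagon so 6F = 2E.
V − E + F = -2 with E = 6F/2 gives 306 − (6/2 − 1)·F = -2, so F = 154 and E = 462.

154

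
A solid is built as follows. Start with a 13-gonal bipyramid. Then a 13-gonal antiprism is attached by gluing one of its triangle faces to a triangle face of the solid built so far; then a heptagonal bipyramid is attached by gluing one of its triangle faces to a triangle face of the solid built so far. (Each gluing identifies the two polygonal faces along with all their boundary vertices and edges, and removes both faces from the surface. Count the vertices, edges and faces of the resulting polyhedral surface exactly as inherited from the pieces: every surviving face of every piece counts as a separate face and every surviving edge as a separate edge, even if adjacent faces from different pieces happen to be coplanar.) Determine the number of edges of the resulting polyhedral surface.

A 13-gonal bipyramid: V=15, E=39, F=26.
Attach a 13-gonal antiprism (V=26, E=52, F=28) along a 3-gon: merge 3 vertices and 3 edges, delete both glued faces → V=38, E=88, F=52.
Attach a heptagonal bipyramid (V=9, E=21, F=14) along a 3-gon: merge 3 vertices and 3 edges, delete both glued faces → V=44, E=106, F=64.
Check: V − E + F = 44 − 106 + 64 = 2.

106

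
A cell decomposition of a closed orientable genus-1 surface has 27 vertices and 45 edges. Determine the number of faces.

18

For a closed orientable surface of genus 1, χ = 2 − 2·1 = 0.
F = 0 − V + E = 0 − 27 + 45 = 18.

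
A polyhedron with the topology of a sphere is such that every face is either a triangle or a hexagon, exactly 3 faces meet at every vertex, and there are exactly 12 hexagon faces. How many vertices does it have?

Let x be the number of triangles; then F = 12 + x.
Edge–face incidences: 2E = 6·12 + 3·x = 72 + 3x.
Every vertex has degree 3, so 3V = 2E.
Euler: V − E + F = 2 ⇒ (2E)/3 − E + (12 + x) = 2.
Multiply by 6: 2·(2E) − 3·(2E) + 6·(12 + x) = 12, i.e. 72 + 6x − (72 + 3x) = 12.
Collecting terms: 3x = 12, so x = 4.
Then 2E = 72 + 3·4 = 84, so E = 42, V = 2E/3 = 28, F = 12 + 4 = 16.

28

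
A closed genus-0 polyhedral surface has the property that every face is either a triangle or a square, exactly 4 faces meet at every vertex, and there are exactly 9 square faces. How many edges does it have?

30

Let x be the number of triangles; then F = 9 + x.
Edge–face incidences: 2E = 4·9 + 3·x = 36 + 3x.
Every vertex has degree 4, so 4V = 2E.
Euler: V − E + F = 2 ⇒ (2E)/4 − E + (9 + x) = 2.
Multiply by 8: 2·(2E) − 4·(2E) + 8·(9 + x) = 16, i.e. 72 + 8x − 2·(36 + 3x) = 16.
Collecting terms: 2x = 16, so x = 8.
Then 2E = 36 + 3·8 = 60, so E = 30, V = 2E/4 = 15, F = 9 + 8 = 17.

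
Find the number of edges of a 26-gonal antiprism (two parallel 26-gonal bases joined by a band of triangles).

An antiprism on an n-gon has two n-gon caps and 2n triangles: V = 2·26 = 52, E = 4·26 = 104, F = 2·26 + 2 = 54.

104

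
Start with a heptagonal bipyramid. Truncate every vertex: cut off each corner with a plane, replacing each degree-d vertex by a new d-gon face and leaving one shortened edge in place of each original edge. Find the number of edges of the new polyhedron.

The base solid has V = 9, E = 21, F = 14.
Truncation replaces each original edge-end by a new vertex, so V′ = 2E = 42.
Each original edge survives, and each old vertex of degree d contributes d new edges; summing degrees gives Σd = 2E, so E′ = E + 2E = 3E = 63.
Each original face survives and each original vertex becomes one new face: F′ = F + V = 23.

63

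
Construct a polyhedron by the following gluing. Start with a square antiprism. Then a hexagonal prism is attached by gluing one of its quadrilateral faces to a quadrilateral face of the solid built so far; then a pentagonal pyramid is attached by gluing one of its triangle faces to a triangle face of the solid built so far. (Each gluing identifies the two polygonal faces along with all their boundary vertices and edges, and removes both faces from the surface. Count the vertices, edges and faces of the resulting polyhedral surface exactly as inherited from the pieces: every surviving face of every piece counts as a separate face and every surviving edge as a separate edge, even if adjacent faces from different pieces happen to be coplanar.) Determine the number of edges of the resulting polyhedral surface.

A square antiprism: V=8, E=16, F=10.
Attach a hexagonal prism (V=12, E=18, F=8) along a 4-gon: merge 4 vertices and 4 edges, delete both glued faces → V=16, E=30, F=16.
Attach a pentagonal pyramid (V=6, E=10, F=6) along a 3-gon: merge 3 vertices and 3 edges, delete both glued faces → V=19, E=37, F=20.
Check: V − E + F = 19 − 37 + 20 = 2.

37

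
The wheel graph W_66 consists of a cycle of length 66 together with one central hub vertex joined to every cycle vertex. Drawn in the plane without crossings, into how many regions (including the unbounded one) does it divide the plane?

W_66 has V = 66 + 1 = 67 vertices and E = 2·66 = 132 edges.
By Euler's formula F = 2 − V + E = 2 − 67 + 132 = 67.

67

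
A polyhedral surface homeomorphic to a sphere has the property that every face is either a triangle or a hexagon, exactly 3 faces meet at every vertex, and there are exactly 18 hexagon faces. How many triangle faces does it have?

4

Let x be the number of triangles; then F = 18 + x.
Edge–face incidences: 2E = 6·18 + 3·x = 108 + 3x.
Every vertex has degree 3, so 3V = 2E.
Euler: V − E + F = 2 ⇒ (2E)/3 − E + (18 + x) = 2.
Multiply by 6: 2·(2E) − 3·(2E) + 6·(18 + x) = 12, i.e. 108 + 6x − (108 + 3x) = 12.
Collecting terms: 3x = 12, so x = 4.
Then 2E = 108 + 3·4 = 120, so E = 60, V = 2E/3 = 40, F = 18 + 4 = 22.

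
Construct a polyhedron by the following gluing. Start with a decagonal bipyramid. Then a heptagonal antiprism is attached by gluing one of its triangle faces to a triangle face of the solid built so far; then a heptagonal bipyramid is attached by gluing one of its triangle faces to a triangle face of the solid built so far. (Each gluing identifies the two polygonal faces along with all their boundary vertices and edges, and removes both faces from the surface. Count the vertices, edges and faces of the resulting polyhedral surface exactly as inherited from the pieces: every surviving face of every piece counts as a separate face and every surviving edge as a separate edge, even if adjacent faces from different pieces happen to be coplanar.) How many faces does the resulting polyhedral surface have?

A decagonal bipyramid: V=12, E=30, F=20.
Attach a heptagonal antiprism (V=14, E=28, F=16) along a 3-gon: merge 3 vertices and 3 edges, delete both glued faces → V=23, E=55, F=34.
Attach a heptagonal bipyramid (V=9, E=21, F=14) along a 3-gon: merge 3 vertices and 3 edges, delete both glued faces → V=29, E=73, F=46.
Check: V − E + F = 29 − 73 + 46 = 2.

46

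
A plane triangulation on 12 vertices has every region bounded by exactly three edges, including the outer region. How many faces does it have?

20

In a plane triangulation 3F = 2E and V − E + F = 2, so F = 2V − 4 = 2·12 − 4 = 20.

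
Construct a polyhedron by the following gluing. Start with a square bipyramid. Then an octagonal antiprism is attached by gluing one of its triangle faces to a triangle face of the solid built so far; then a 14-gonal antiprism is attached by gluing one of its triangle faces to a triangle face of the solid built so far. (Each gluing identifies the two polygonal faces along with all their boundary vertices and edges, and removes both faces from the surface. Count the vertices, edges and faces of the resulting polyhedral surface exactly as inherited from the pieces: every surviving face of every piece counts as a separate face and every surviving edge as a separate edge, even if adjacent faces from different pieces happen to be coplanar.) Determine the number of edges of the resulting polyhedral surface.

94

A square bipyramid: V=6, E=12, F=8.
Attach an octagonal antiprism (V=16, E=32, F=18) along a 3-gon: merge 3 vertices and 3 edges, delete both glued faces → V=19, E=41, F=24.
Attach a 14-gonal antiprism (V=28, E=56, F=30) along a 3-gon: merge 3 vertices and 3 edges, delete both glued faces → V=44, E=94, F=52.
Check: V − E + F = 44 − 94 + 52 = 2.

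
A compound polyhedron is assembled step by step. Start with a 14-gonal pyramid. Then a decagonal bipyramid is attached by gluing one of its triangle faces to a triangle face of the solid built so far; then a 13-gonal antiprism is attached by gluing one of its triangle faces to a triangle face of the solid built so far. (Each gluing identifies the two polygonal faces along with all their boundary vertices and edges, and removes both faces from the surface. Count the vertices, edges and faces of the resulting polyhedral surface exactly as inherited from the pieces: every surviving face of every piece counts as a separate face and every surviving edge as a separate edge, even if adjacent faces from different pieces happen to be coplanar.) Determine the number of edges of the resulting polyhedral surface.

A 14-gonal pyramid: V=15, E=28, F=15.
Attach a decagonal bipyramid (V=12, E=30, F=20) along a 3-gon: merge 3 vertices and 3 edges, delete both glued faces → V=24, E=55, F=33.
Attach a 13-gonal antiprism (V=26, E=52, F=28) along a 3-gon: merge 3 vertices and 3 edges, delete both glued faces → V=47, E=104, F=59.
Check: V − E + F = 47 − 104 + 59 = 2.

104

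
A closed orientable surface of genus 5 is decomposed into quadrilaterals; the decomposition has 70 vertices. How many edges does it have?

156

χ = 2 − 2·5 = -8, and every face is a square so 4F = 2E.
V − E + F = -8 with E = 4F/2 gives 70 − (4/2 − 1)·F = -8, so F = 78 and E = 156.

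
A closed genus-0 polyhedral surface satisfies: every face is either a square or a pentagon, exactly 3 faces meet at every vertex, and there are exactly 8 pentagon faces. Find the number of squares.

2

Let x be the number of squares; then F = 8 + x.
Edge–face incidences: 2E = 5·8 + 4·x = 40 + 4x.
Every vertex has degree 3, so 3V = 2E.
Euler: V − E + F = 2 ⇒ (2E)/3 − E + (8 + x) = 2.
Multiply by 6: 2·(2E) − 3·(2E) + 6·(8 + x) = 12, i.e. 48 + 6x − (40 + 4x) = 12.
Collecting terms: 2x + 8 = 12, so 2x = 4, so x = 2.
Then 2E = 40 + 4·2 = 48, so E = 24, V = 2E/3 = 16, F = 8 + 2 = 10.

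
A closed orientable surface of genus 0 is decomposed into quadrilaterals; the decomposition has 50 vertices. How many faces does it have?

χ = 2 − 2·0 = 2, and every face is a square so 4F = 2E.
V − E + F = 2 with E = 4F/2 gives 50 − (4/2 − 1)·F = 2, so F = 48 and E = 96.

48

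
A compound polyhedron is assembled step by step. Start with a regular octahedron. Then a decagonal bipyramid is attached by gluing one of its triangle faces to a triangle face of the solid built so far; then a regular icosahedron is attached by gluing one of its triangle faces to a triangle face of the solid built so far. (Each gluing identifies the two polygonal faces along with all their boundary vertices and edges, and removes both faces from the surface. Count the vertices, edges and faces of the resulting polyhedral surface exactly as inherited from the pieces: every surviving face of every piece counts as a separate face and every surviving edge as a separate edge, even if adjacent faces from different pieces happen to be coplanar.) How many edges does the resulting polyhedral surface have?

66

A regular octahedron: V=6, E=12, F=8.
Attach a decagonal bipyramid (V=12, E=30, F=20) along a 3-gon: merge 3 vertices and 3 edges, delete both glued faces → V=15, E=39, F=26.
Attach a regular icosahedron (V=12, E=30, F=20) along a 3-gon: merge 3 vertices and 3 edges, delete both glued faces → V=24, E=66, F=44.
Check: V − E + F = 24 − 66 + 44 = 2.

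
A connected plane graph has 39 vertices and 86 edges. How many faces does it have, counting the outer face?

49

Euler's formula for a connected plane graph: V − E + F = 2, so F = 2 − 39 + 86 = 49.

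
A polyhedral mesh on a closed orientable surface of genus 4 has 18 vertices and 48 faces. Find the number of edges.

For a closed orientable surface of genus 4, χ = 2 − 2·4 = -6.
E = V + F − (-6) = 18 + 48 − (-6) = 72.

72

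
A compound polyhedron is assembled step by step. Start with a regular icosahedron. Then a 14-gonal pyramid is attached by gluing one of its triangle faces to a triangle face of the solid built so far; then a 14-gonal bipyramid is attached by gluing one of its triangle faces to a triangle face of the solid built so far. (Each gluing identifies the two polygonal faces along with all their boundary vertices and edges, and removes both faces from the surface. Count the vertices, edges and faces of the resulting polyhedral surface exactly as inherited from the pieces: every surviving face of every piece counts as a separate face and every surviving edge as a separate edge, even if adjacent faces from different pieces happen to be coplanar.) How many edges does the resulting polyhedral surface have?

94

A regular icosahedron: V=12, E=30, F=20.
Attach a 14-gonal pyramid (V=15, E=28, F=15) along a 3-gon: merge 3 vertices and 3 edges, delete both glued faces → V=24, E=55, F=33.
Attach a 14-gonal bipyramid (V=16, E=42, F=28) along a 3-gon: merge 3 vertices and 3 edges, delete both glued faces → V=37, E=94, F=59.
Check: V − E + F = 37 − 94 + 59 = 2.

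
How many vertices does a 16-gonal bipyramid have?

18

A bipyramid over an n-gon has 2n triangular faces and n + 2 vertices: V = 16 + 2 = 18, E = 3·16 = 48, F = 2·16 = 32.
Check: V − E + F = 18 − 48 + 32 = 2.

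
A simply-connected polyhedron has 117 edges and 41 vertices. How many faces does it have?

78

Here V − E + F = 2.
F = 2 − V + E = 2 − 41 + 117 = 78.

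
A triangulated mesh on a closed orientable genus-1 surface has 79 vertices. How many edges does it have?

χ = 2 − 2·1 = 0, and every face is a triangle so 3F = 2E.
V − E + F = 0 with E = 3F/2 gives 79 − (3/2 − 1)·F = 0, so F = 158 and E = 237.

237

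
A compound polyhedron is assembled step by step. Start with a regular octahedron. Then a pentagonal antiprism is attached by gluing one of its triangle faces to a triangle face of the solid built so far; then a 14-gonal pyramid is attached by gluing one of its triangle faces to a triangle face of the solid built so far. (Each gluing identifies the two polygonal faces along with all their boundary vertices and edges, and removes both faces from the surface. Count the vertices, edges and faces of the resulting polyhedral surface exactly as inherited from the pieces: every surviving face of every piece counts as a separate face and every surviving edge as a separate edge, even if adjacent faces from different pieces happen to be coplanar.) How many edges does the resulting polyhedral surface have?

54

A regular octahedron: V=6, E=12, F=8.
Attach a pentagonal antiprism (V=10, E=20, F=12) along a 3-gon: merge 3 vertices and 3 edges, delete both glued faces → V=13, E=29, F=18.
Attach a 14-gonal pyramid (V=15, E=28, F=15) along a 3-gon: merge 3 vertices and 3 edges, delete both glued faces → V=25, E=54, F=31.
Check: V − E + F = 25 − 54 + 31 = 2.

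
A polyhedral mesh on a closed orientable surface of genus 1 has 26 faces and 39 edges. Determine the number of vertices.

For a closed orientable surface of genus 1, χ = 2 − 2·1 = 0.
V = 0 + E − F = 0 + 39 − 26 = 13.

13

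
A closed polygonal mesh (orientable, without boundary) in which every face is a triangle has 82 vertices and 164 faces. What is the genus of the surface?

Every face is a triangle, so 2E = 3·164 = 492, giving E = 246.
χ = V − E + F = 82 − 246 + 164 = 0.
For a closed orientable surface χ = 2 − 2g, so g = (2 − (0))/2 = 1.

1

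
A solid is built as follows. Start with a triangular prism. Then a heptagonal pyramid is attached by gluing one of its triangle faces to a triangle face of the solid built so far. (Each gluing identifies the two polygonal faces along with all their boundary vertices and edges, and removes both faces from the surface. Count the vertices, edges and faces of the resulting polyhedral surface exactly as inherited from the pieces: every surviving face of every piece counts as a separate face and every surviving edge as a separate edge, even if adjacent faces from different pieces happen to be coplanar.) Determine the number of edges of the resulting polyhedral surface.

20

A triangular prism: V=6, E=9, F=5.
Attach a heptagonal pyramid (V=8, E=14, F=8) along a 3-gon: merge 3 vertices and 3 edges, delete both glued faces → V=11, E=20, F=11.
Check: V − E + F = 11 − 20 + 11 = 2.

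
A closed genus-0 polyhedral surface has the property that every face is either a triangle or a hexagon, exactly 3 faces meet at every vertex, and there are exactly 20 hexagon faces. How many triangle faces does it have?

Let x be the number of triangles; then F = 20 + x.
Edge–face incidences: 2E = 6·20 + 3·x = 120 + 3x.
Every vertex has degree 3, so 3V = 2E.
Euler: V − E + F = 2 ⇒ (2E)/3 − E + (20 + x) = 2.
Multiply by 6: 2·(2E) − 3·(2E) + 6·(20 + x) = 12, i.e. 120 + 6x − (120 + 3x) = 12.
Collecting terms: 3x = 12, so x = 4.
Then 2E = 120 + 3·4 = 132, so E = 66, V = 2E/3 = 44, F = 20 + 4 = 24.

4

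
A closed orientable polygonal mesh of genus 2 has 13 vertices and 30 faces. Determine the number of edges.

45

For a closed orientable surface of genus 2, χ = 2 − 2·2 = -2.
E = V + F − (-2) = 13 + 30 − (-2) = 45.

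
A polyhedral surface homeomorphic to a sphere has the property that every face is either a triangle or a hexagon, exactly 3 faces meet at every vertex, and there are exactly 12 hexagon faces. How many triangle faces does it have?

Let x be the number of triangles; then F = 12 + x.
Edge–face incidences: 2E = 6·12 + 3·x = 72 + 3x.
Every vertex has degree 3, so 3V = 2E.
Euler: V − E + F = 2 ⇒ (2E)/3 − E + (12 + x) = 2.
Multiply by 6: 2·(2E) − 3·(2E) + 6·(12 + x) = 12, i.e. 72 + 6x − (72 + 3x) = 12.
Collecting terms: 3x = 12, so x = 4.
Then 2E = 72 + 3·4 = 84, so E = 42, V = 2E/3 = 28, F = 12 + 4 = 16.

4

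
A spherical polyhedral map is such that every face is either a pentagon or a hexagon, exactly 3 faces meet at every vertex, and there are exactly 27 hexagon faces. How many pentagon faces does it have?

Let x be the number of pentagons; then F = 27 + x.
Edge–face incidences: 2E = 6·27 + 5·x = 162 + 5x.
Every vertex has degree 3, so 3V = 2E.
Euler: V − E + F = 2 ⇒ (2E)/3 − E + (27 + x) = 2.
Multiply by 6: 2·(2E) − 3·(2E) + 6·(27 + x) = 12, i.e. 162 + 6x − (162 + 5x) = 12.
Collecting terms: x = 12.
Then 2E = 162 + 5·12 = 222, so E = 111, V = 2E/3 = 74, F = 27 + 12 = 39.

12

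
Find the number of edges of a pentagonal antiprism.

An antiprism on an n-gon has two n-gon caps and 2n triangles: V = 2·5 = 10, E = 4·5 = 20, F = 2·5 + 2 = 12.
Check: V − E + F = 10 − 20 + 12 = 2.

20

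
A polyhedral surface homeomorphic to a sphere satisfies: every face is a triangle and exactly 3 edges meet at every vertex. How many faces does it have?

4

Each face has 3 edges and each edge borders two faces, so 2E = 3F.
Each vertex has degree 3, so 3V = 2E and hence V = 3F/3.
Euler: V − E + F = 2 ⇒ (3F/3) − (3F/2) + F = 2.
Multiply by 6: (6 − 9 + 6)F = 12, i.e. 3F = 12.
So F = 4, E = 3·4/2 = 6, V = 3·4/3 = 4.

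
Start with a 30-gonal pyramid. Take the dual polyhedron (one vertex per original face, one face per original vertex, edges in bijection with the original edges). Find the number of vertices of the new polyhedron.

31

The base solid has V = 31, E = 60, F = 31.
The dual swaps V and F and preserves E: V′ = F = 31, E′ = E = 60, F′ = V = 31.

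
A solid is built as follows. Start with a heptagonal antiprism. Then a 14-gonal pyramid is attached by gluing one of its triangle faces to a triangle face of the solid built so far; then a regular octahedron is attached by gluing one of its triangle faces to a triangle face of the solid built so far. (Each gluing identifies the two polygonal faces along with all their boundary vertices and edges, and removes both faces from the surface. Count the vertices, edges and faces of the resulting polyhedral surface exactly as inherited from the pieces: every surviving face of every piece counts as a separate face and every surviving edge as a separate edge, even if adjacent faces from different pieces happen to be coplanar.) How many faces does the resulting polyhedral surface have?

A heptagonal antiprism: V=14, E=28, F=16.
Attach a 14-gonal pyramid (V=15, E=28, F=15) along a 3-gon: merge 3 vertices and 3 edges, delete both glued faces → V=26, E=53, F=29.
Attach a regular octahedron (V=6, E=12, F=8) along a 3-gon: merge 3 vertices and 3 edges, delete both glued faces → V=29, E=62, F=35.
Check: V − E + F = 29 − 62 + 35 = 2.

35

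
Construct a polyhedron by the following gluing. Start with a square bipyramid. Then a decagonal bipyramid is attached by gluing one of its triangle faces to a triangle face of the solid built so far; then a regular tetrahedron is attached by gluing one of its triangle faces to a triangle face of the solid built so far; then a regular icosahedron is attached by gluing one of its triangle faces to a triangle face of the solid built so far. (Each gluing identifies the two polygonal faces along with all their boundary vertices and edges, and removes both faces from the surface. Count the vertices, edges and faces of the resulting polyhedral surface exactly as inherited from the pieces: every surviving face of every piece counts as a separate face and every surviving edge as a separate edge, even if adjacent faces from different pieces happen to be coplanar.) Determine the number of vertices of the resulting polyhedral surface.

A square bipyramid: V=6, E=12, F=8.
Attach a decagonal bipyramid (V=12, E=30, F=20) along a 3-gon: merge 3 vertices and 3 edges, delete both glued faces → V=15, E=39, F=26.
Attach a regular tetrahedron (V=4, E=6, F=4) along a 3-gon: merge 3 vertices and 3 edges, delete both glued faces → V=16, E=42, F=28.
Attach a regular icosahedron (V=12, E=30, F=20) along a 3-gon: merge 3 vertices and 3 edges, delete both glued faces → V=25, E=69, F=46.
Check: V − E + F = 25 − 69 + 46 = 2.

25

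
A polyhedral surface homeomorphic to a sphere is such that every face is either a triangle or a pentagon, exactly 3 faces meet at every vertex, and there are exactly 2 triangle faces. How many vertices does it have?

Let x be the number of pentagons; then F = 2 + x.
Edge–face incidences: 2E = 3·2 + 5·x = 6 + 5x.
Every vertex has degree 3, so 3V = 2E.
Euler: V − E + F = 2 ⇒ (2E)/3 − E + (2 + x) = 2.
Multiply by 6: 2·(2E) − 3·(2E) + 6·(2 + x) = 12, i.e. 12 + 6x − (6 + 5x) = 12.
Collecting terms: x + 6 = 12, so x = 6.
Then 2E = 6 + 5·6 = 36, so E = 18, V = 2E/3 = 12, F = 2 + 6 = 8.

12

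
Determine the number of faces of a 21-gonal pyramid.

A pyramid on an n-gon base has one n-gon and n triangles: V = 21 + 1 = 22, E = 2·21 = 42, F = 21 + 1 = 22.
Check: V − E + F = 22 − 42 + 22 = 2.

22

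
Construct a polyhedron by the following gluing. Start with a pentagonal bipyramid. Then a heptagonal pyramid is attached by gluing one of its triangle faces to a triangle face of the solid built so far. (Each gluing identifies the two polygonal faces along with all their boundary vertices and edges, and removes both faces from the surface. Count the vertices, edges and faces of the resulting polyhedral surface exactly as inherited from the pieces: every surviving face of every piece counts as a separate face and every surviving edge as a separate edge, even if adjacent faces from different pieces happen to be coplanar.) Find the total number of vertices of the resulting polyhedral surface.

A pentagonal bipyramid: V=7, E=15, F=10.
Attach a heptagonal pyramid (V=8, E=14, F=8) along a 3-gon: merge 3 vertices and 3 edges, delete both glued faces → V=12, E=26, F=16.
Check: V − E + F = 12 − 26 + 16 = 2.

12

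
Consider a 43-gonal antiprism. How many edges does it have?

172

An antiprism on an n-gon has two n-gon caps and 2n triangles: V = 2·43 = 86, E = 4·43 = 172, F = 2·43 + 2 = 88.
Check: V − E + F = 86 − 172 + 88 = 2.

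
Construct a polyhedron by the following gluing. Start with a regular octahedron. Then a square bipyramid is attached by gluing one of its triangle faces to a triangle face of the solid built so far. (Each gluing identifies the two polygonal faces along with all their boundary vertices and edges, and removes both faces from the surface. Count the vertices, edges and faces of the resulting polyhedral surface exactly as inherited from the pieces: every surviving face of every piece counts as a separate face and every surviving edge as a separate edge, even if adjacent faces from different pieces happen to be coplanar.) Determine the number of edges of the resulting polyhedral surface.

A regular octahedron: V=6, E=12, F=8.
Attach a square bipyramid (V=6, E=12, F=8) along a 3-gon: merge 3 vertices and 3 edges, delete both glued faces → V=9, E=21, F=14.
Check: V − E + F = 9 − 21 + 14 = 2.

21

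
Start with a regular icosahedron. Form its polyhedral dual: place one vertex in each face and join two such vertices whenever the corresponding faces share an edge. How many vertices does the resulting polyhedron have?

The base solid has V = 12, E = 30, F = 20.
The dual swaps V and F and preserves E: V′ = F = 20, E′ = E = 30, F′ = V = 12.

20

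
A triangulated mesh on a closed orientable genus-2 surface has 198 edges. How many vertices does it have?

χ = 2 − 2·2 = -2, and every face is a triangle so 3F = 2E.
F = 2E/3 = 132. Then V = -2 + E − F = -2 + 198 − 132 = 64.

64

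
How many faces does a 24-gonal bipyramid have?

A bipyramid over an n-gon has 2n triangular faces and n + 2 vertices: V = 24 + 2 = 26, E = 3·24 = 72, F = 2·24 = 48.

48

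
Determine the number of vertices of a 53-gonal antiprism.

106

An antiprism on an n-gon has two n-gon caps and 2n triangles: V = 2·53 = 106, E = 4·53 = 212, F = 2·53 + 2 = 108.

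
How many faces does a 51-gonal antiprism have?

An antiprism on an n-gon has two n-gon caps and 2n triangles: V = 2·51 = 102, E = 4·51 = 204, F = 2·51 + 2 = 104.

104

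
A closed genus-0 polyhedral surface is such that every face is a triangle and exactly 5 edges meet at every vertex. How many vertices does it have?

12

Each face has 3 edges and each edge borders two faces, so 2E = 3F.
Each vertex has degree 5, so 5V = 2E and hence V = 3F/5.
Euler: V − E + F = 2 ⇒ (3F/5) − (3F/2) + F = 2.
Multiply by 10: (6 − 15 + 10)F = 20, i.e. 1F = 20.
So F = 20, E = 3·20/2 = 30, V = 3·20/5 = 12.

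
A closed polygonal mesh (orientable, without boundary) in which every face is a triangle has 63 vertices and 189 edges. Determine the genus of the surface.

Every face is a triangle and each edge borders two faces, so 3F = 2·189, giving F = 126.
χ = V − E + F = 63 − 189 + 126 = 0.
For a closed orientable surface χ = 2 − 2g, so g = (2 − (0))/2 = 1.

1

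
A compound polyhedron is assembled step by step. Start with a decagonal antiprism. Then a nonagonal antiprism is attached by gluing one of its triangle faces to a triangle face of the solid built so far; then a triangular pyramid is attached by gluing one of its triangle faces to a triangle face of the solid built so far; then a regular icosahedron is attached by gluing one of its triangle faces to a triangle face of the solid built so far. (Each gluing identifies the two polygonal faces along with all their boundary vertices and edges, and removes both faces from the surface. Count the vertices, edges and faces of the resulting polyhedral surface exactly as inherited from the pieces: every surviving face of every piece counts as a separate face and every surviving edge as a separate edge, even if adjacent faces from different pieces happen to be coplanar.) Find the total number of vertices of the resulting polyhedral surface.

A decagonal antiprism: V=20, E=40, F=22.
Attach a nonagonal antiprism (V=18, E=36, F=20) along a 3-gon: merge 3 vertices and 3 edges, delete both glued faces → V=35, E=73, F=40.
Attach a triangular pyramid (V=4, E=6, F=4) along a 3-gon: merge 3 vertices and 3 edges, delete both glued faces → V=36, E=76, F=42.
Attach a regular icosahedron (V=12, E=30, F=20) along a 3-gon: merge 3 vertices and 3 edges, delete both glued faces → V=45, E=103, F=60.
Check: V − E + F = 45 − 103 + 60 = 2.

45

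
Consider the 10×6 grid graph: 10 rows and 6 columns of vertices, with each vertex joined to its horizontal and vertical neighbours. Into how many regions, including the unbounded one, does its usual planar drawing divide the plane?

The grid has V = 10·6 = 60 vertices and E = 10·5 + 6·9 = 104 edges.
F = 2 − V + E = 2 − 60 + 104 = 46.

46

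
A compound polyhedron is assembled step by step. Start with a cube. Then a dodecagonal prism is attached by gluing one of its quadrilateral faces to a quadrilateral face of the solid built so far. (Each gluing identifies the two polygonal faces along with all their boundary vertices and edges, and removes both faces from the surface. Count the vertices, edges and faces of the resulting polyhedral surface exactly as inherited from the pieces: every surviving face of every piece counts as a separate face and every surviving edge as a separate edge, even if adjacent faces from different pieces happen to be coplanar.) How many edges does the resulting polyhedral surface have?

A cube: V=8, E=12, F=6.
Attach a dodecagonal prism (V=24, E=36, F=14) along a 4-gon: merge 4 vertices and 4 edges, delete both glued faces → V=28, E=44, F=18.
Check: V − E + F = 28 − 44 + 18 = 2.

44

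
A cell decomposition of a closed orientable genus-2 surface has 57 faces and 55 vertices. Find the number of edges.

114

For a closed orientable surface of genus 2, χ = 2 − 2·2 = -2.
E = V + F − (-2) = 55 + 57 − (-2) = 114.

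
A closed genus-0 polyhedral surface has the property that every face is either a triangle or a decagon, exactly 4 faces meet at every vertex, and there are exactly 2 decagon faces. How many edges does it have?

Let x be the number of triangles; then F = 2 + x.
Edge–face incidences: 2E = 10·2 + 3·x = 20 + 3x.
Every vertex has degree 4, so 4V = 2E.
Euler: V − E + F = 2 ⇒ (2E)/4 − E + (2 + x) = 2.
Multiply by 8: 2·(2E) − 4·(2E) + 8·(2 + x) = 16, i.e. 16 + 8x − 2·(20 + 3x) = 16.
Collecting terms: 2x − 24 = 16, so 2x = 40, so x = 20.
Then 2E = 20 + 3·20 = 80, so E = 40, V = 2E/4 = 20, F = 2 + 20 = 22.

40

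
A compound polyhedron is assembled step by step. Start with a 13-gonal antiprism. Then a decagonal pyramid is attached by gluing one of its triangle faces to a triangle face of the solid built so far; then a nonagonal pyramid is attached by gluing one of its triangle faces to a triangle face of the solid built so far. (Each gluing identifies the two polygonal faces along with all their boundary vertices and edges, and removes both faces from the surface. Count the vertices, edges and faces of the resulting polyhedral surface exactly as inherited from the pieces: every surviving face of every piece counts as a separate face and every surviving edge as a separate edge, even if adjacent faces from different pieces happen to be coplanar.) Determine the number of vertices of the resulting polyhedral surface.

41

A 13-gonal antiprism: V=26, E=52, F=28.
Attach a decagonal pyramid (V=11, E=20, F=11) along a 3-gon: merge 3 vertices and 3 edges, delete both glued faces → V=34, E=69, F=37.
Attach a nonagonal pyramid (V=10, E=18, F=10) along a 3-gon: merge 3 vertices and 3 edges, delete both glued faces → V=41, E=84, F=45.
Check: V − E + F = 41 − 84 + 45 = 2.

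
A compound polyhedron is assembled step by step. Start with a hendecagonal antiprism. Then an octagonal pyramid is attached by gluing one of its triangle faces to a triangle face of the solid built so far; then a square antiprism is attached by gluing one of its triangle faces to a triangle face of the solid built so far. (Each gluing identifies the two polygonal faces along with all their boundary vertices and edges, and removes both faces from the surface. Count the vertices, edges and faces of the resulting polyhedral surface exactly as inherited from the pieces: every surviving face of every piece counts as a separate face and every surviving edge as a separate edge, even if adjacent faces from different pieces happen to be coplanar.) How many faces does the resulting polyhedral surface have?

39

A hendecagonal antiprism: V=22, E=44, F=24.
Attach an octagonal pyramid (V=9, E=16, F=9) along a 3-gon: merge 3 vertices and 3 edges, delete both glued faces → V=28, E=57, F=31.
Attach a square antiprism (V=8, E=16, F=10) along a 3-gon: merge 3 vertices and 3 edges, delete both glued faces → V=33, E=70, F=39.
Check: V − E + F = 33 − 70 + 39 = 2.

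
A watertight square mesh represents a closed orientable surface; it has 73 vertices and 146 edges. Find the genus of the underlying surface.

Every face is a square and each edge borders two faces, so 4F = 2·146, giving F = 73.
χ = V − E + F = 73 − 146 + 73 = 0.
For a closed orientable surface χ = 2 − 2g, so g = (2 − (0))/2 = 1.

1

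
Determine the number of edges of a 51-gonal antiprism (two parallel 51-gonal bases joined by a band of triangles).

204

An antiprism on an n-gon has two n-gon caps and 2n triangles: V = 2·51 = 102, E = 4·51 = 204, F = 2·51 + 2 = 104.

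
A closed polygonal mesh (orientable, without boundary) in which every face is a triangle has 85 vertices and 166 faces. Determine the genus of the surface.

Every face is a triangle, so 2E = 3·166 = 498, giving E = 249.
χ = V − E + F = 85 − 249 + 166 = 2.
For a closed orientable surface χ = 2 − 2g, so g = (2 − (2))/2 = 0.

0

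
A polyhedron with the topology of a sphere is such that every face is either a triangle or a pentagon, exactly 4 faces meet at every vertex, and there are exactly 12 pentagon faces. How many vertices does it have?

Let x be the number of triangles; then F = 12 + x.
Edge–face incidences: 2E = 5·12 + 3·x = 60 + 3x.
Every vertex has degree 4, so 4V = 2E.
Euler: V − E + F = 2 ⇒ (2E)/4 − E + (12 + x) = 2.
Multiply by 8: 2·(2E) − 4·(2E) + 8·(12 + x) = 16, i.e. 96 + 8x − 2·(60 + 3x) = 16.
Collecting terms: 2x − 24 = 16, so 2x = 40, so x = 20.
Then 2E = 60 + 3·20 = 120, so E = 60, V = 2E/4 = 30, F = 12 + 20 = 32.

30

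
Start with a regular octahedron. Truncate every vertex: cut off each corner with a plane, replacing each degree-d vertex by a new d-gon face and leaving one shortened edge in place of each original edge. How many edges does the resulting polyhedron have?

The base solid has V = 6, E = 12, F = 8.
Truncation replaces each original edge-end by a new vertex, so V′ = 2E = 24.
Each original edge survives, and each old vertex of degree d contributes d new edges; summing degrees gives Σd = 2E, so E′ = E + 2E = 3E = 36.
Each original face survives and each original vertex becomes one new face: F′ = F + V = 14.

36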